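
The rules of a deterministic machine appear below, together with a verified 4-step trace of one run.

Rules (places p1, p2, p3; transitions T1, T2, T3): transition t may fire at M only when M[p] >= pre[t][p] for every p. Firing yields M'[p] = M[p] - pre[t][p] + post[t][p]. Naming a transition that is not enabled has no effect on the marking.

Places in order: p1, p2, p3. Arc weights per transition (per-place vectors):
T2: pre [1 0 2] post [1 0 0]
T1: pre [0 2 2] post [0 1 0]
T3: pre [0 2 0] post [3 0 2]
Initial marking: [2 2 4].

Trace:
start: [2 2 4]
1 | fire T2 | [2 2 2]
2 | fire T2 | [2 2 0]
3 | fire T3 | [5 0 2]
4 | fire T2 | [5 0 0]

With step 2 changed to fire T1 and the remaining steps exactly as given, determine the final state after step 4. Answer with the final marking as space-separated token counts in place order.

(re-executing from step 2 with the substitution; state before step 2: [2 2 2])
2 | fire T1 | [2 1 0]
3 | fire T3 | [2 1 0]
4 | fire T2 | [2 1 0]

2 1 0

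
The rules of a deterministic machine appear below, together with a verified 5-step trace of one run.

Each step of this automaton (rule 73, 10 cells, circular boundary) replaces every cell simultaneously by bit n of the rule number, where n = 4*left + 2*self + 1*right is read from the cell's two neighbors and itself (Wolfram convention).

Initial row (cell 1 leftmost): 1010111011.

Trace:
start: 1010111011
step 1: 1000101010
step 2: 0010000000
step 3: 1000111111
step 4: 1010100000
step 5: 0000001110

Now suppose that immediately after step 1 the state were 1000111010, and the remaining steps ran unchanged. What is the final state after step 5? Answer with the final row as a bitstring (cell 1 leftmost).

state after step 1 := 1000111010
step 2: 0010101000
step 3: 1000000011
step 4: 1011111010
step 5: 0010001000

0010001000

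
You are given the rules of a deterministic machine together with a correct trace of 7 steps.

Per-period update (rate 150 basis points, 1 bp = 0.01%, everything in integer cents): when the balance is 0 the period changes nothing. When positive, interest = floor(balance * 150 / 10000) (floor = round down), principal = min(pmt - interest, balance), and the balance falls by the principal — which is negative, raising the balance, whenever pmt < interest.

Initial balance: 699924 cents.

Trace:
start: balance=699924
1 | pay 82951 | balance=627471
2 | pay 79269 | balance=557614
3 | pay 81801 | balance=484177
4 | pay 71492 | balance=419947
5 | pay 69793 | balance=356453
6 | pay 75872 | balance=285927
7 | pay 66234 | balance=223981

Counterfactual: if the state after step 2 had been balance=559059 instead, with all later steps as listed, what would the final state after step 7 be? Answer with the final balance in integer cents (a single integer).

225537

state after step 2 := balance=559059
3 | pay 81801 | balance=485643
4 | pay 71492 | balance=421435
5 | pay 69793 | balance=357963
6 | pay 75872 | balance=287460
7 | pay 66234 | balance=225537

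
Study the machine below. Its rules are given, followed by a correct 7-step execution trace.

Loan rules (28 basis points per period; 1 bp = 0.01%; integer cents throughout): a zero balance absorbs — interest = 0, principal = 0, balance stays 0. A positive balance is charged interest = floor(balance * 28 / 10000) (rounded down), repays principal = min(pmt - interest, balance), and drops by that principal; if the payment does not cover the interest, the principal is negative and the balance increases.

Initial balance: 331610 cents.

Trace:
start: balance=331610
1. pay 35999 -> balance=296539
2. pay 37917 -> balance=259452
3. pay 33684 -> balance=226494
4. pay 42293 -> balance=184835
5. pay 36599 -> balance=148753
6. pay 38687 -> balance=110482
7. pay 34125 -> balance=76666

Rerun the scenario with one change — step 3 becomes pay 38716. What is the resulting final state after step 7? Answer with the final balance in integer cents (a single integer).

(re-executing from step 3 with the substitution; state before step 3: balance=259452)
3. pay 38716 -> balance=221462
4. pay 42293 -> balance=179789
5. pay 36599 -> balance=143693
6. pay 38687 -> balance=105408
7. pay 34125 -> balance=71578

71578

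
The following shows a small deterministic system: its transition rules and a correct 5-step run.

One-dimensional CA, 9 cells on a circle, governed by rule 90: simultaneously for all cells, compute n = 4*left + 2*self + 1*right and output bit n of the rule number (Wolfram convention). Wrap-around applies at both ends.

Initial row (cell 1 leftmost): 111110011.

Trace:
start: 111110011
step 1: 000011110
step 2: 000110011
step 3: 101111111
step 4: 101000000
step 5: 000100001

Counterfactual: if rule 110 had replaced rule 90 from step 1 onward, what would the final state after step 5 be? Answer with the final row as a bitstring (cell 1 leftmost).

110101110

(re-executing steps 1..5 under rule 110; state before step 1: 111110011)
step 1: 000010110
step 2: 000111110
step 3: 001100010
step 4: 011100110
step 5: 110101110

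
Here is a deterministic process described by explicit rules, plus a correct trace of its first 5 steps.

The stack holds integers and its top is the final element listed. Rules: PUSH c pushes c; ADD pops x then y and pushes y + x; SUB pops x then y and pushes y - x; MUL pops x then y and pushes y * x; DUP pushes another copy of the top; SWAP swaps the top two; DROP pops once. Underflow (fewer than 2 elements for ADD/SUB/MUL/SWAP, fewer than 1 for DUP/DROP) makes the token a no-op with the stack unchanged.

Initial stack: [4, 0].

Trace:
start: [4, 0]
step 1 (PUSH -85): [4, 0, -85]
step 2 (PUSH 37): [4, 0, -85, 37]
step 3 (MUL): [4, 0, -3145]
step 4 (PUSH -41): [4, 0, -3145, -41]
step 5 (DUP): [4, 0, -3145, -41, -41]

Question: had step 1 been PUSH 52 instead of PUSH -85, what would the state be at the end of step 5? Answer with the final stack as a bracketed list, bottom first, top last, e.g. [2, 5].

[4, 0, 1924, -41, -41]

(re-executing from step 1 with the substitution; state before step 1: [4, 0])
step 1 (PUSH 52): [4, 0, 52]
step 2 (PUSH 37): [4, 0, 52, 37]
step 3 (MUL): [4, 0, 1924]
step 4 (PUSH -41): [4, 0, 1924, -41]
step 5 (DUP): [4, 0, 1924, -41, -41]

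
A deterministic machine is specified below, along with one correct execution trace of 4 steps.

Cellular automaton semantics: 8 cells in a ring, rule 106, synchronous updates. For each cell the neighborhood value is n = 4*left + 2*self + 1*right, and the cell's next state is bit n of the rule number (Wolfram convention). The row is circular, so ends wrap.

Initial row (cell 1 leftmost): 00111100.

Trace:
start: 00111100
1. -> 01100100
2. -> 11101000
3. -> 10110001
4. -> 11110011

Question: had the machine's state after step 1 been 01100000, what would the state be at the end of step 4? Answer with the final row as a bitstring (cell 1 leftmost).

state after step 1 := 01100000
2. -> 11100000
3. -> 10100001
4. -> 11000011

11000011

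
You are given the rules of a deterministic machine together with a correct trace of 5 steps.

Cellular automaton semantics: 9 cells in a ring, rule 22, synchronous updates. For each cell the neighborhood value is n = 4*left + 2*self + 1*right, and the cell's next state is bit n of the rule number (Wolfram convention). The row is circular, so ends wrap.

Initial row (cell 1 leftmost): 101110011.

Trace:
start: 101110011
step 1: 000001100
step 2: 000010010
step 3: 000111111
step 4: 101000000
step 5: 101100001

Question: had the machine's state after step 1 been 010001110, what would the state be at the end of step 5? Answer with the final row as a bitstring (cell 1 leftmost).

101110100

state after step 1 := 010001110
step 2: 111010001
step 3: 000011010
step 4: 000100011
step 5: 101110100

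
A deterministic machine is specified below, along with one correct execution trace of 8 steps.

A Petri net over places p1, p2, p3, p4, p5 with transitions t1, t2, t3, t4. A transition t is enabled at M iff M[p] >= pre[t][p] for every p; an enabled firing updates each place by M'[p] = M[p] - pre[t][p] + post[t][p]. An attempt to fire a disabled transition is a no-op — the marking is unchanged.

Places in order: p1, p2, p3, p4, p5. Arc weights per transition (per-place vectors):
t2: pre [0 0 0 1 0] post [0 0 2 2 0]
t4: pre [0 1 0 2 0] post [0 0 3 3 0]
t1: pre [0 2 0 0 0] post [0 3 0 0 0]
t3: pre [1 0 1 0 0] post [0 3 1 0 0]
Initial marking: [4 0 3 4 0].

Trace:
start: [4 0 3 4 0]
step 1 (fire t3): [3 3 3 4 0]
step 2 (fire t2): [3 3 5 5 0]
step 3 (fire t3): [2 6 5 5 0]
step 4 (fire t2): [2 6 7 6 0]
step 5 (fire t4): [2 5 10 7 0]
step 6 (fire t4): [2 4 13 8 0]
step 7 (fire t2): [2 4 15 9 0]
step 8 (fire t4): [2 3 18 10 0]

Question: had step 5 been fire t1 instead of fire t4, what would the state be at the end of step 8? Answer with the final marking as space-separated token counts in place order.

2 5 15 9 0

(re-executing from step 5 with the substitution; state before step 5: [2 6 7 6 0])
step 5 (fire t1): [2 7 7 6 0]
step 6 (fire t4): [2 6 10 7 0]
step 7 (fire t2): [2 6 12 8 0]
step 8 (fire t4): [2 5 15 9 0]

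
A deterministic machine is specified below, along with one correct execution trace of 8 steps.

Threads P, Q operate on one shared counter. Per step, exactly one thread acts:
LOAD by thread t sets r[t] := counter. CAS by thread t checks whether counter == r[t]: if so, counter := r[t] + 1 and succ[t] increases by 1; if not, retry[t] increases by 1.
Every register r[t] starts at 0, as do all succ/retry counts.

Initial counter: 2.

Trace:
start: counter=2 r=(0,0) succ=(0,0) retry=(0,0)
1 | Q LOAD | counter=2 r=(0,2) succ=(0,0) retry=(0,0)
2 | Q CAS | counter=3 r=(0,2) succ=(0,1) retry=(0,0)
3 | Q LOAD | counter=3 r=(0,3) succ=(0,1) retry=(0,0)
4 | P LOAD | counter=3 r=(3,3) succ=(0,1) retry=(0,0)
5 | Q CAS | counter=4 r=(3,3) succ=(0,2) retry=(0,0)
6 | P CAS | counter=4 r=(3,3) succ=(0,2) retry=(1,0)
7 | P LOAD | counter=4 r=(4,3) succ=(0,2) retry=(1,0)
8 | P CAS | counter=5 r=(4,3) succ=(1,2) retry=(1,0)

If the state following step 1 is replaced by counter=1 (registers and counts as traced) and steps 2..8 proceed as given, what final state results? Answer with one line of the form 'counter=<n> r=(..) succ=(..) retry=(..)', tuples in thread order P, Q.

state after step 1 := counter=1 r=(0,2) succ=(0,0) retry=(0,0)
2 | Q CAS | counter=1 r=(0,2) succ=(0,0) retry=(0,1)
3 | Q LOAD | counter=1 r=(0,1) succ=(0,0) retry=(0,1)
4 | P LOAD | counter=1 r=(1,1) succ=(0,0) retry=(0,1)
5 | Q CAS | counter=2 r=(1,1) succ=(0,1) retry=(0,1)
6 | P CAS | counter=2 r=(1,1) succ=(0,1) retry=(1,1)
7 | P LOAD | counter=2 r=(2,1) succ=(0,1) retry=(1,1)
8 | P CAS | counter=3 r=(2,1) succ=(1,1) retry=(1,1)

counter=3 r=(2,1) succ=(1,1) retry=(1,1)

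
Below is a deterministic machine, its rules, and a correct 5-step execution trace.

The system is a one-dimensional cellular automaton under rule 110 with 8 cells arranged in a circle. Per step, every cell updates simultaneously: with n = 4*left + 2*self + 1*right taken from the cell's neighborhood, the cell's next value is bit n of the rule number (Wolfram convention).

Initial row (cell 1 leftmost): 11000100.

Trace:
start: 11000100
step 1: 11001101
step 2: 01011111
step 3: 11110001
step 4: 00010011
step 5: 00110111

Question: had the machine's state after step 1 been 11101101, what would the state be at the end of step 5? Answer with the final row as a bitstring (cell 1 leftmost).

state after step 1 := 11101101
step 2: 00111111
step 3: 01100001
step 4: 11100011
step 5: 00100110

00100110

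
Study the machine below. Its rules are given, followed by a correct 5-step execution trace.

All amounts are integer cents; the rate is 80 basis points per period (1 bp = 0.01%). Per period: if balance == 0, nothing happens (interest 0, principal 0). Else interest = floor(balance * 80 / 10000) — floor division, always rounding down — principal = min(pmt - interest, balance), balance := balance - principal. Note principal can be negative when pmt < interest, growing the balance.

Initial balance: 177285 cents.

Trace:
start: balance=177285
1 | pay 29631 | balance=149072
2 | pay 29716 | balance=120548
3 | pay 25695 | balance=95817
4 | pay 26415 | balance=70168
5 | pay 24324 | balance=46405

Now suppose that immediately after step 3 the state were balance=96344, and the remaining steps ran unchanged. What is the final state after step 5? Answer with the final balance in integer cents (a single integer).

state after step 3 := balance=96344
4 | pay 26415 | balance=70699
5 | pay 24324 | balance=46940

46940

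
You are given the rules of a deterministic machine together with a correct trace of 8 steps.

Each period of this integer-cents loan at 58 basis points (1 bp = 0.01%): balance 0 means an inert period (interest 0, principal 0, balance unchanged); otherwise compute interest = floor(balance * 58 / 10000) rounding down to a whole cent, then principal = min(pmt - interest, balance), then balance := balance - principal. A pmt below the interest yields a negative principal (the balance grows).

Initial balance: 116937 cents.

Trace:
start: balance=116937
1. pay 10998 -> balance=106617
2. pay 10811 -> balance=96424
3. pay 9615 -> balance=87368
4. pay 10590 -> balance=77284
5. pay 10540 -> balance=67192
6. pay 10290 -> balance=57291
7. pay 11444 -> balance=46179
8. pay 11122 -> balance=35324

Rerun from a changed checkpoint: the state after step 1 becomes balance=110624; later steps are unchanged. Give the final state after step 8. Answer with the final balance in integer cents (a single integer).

39496

state after step 1 := balance=110624
2. pay 10811 -> balance=100454
3. pay 9615 -> balance=91421
4. pay 10590 -> balance=81361
5. pay 10540 -> balance=71292
6. pay 10290 -> balance=61415
7. pay 11444 -> balance=50327
8. pay 11122 -> balance=39496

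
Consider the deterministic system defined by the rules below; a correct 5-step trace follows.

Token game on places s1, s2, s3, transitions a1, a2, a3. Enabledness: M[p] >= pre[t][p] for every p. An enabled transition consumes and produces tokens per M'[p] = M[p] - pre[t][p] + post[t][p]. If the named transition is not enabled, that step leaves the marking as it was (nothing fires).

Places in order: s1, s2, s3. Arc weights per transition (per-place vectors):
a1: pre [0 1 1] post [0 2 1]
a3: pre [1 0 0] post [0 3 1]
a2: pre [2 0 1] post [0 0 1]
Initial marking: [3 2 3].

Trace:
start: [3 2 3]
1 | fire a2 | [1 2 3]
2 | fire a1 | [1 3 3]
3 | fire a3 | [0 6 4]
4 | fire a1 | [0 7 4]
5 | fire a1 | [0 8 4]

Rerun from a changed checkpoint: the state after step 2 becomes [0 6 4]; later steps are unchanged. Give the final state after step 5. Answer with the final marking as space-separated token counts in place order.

state after step 2 := [0 6 4]
3 | fire a3 | [0 6 4]
4 | fire a1 | [0 7 4]
5 | fire a1 | [0 8 4]

0 8 4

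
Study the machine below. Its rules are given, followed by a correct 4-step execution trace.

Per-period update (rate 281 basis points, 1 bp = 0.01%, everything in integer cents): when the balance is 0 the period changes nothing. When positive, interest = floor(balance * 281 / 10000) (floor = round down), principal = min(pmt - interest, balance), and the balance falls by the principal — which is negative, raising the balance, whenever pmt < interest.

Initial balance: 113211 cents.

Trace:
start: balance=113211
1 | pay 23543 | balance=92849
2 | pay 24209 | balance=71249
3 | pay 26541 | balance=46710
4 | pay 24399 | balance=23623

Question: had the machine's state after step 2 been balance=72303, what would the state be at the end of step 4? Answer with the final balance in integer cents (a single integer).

24736

state after step 2 := balance=72303
3 | pay 26541 | balance=47793
4 | pay 24399 | balance=24736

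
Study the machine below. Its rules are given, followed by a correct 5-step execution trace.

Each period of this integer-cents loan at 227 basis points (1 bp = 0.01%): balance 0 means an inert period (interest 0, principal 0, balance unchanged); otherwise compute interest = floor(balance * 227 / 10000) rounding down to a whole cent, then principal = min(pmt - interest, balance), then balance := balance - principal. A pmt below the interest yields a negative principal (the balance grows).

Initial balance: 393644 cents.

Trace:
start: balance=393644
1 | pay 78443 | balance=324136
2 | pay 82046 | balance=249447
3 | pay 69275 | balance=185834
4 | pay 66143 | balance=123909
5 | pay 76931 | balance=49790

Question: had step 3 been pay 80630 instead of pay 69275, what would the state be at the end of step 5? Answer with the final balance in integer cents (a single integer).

37914

(re-executing from step 3 with the substitution; state before step 3: balance=249447)
3 | pay 80630 | balance=174479
4 | pay 66143 | balance=112296
5 | pay 76931 | balance=37914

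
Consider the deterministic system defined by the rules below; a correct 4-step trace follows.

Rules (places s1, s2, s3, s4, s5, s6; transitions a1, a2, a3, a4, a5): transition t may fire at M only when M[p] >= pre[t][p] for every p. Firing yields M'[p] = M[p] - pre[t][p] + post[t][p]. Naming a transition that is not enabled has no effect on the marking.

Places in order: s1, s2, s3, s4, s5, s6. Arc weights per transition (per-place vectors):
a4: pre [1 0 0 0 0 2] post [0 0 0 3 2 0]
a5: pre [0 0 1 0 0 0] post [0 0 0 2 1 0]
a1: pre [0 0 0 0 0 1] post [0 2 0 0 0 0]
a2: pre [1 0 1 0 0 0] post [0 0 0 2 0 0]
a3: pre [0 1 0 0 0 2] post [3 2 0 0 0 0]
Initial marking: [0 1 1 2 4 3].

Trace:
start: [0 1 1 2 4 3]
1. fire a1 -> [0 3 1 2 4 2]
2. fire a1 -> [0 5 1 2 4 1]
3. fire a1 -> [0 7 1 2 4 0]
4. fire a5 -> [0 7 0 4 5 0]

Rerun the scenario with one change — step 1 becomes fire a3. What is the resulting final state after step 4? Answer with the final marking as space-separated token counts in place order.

(re-executing from step 1 with the substitution; state before step 1: [0 1 1 2 4 3])
1. fire a3 -> [3 2 1 2 4 1]
2. fire a1 -> [3 4 1 2 4 0]
3. fire a1 -> [3 4 1 2 4 0]
4. fire a5 -> [3 4 0 4 5 0]

3 4 0 4 5 0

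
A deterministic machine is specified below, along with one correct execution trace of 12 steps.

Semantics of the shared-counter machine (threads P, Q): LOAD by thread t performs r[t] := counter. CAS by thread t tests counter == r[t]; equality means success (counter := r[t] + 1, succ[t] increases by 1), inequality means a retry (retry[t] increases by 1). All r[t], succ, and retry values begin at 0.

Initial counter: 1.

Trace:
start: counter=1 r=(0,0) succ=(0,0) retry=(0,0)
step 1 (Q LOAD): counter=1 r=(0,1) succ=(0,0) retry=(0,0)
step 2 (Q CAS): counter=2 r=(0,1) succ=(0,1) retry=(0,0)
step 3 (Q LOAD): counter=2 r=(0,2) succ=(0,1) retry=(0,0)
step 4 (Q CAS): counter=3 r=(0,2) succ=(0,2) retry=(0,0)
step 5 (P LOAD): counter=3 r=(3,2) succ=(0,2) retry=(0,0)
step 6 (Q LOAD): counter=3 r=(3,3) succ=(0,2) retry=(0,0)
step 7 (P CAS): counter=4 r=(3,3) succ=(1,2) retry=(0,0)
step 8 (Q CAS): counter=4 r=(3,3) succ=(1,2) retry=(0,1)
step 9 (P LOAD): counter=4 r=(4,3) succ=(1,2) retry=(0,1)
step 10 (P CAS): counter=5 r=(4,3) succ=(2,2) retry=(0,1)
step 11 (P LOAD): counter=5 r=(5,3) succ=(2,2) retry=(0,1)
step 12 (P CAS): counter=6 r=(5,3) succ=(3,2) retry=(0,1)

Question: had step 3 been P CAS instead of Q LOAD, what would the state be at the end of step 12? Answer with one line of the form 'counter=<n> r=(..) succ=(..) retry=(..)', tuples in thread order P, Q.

(re-executing from step 3 with the substitution; state before step 3: counter=2 r=(0,1) succ=(0,1) retry=(0,0))
step 3 (P CAS): counter=2 r=(0,1) succ=(0,1) retry=(1,0)
step 4 (Q CAS): counter=2 r=(0,1) succ=(0,1) retry=(1,1)
step 5 (P LOAD): counter=2 r=(2,1) succ=(0,1) retry=(1,1)
step 6 (Q LOAD): counter=2 r=(2,2) succ=(0,1) retry=(1,1)
step 7 (P CAS): counter=3 r=(2,2) succ=(1,1) retry=(1,1)
step 8 (Q CAS): counter=3 r=(2,2) succ=(1,1) retry=(1,2)
step 9 (P LOAD): counter=3 r=(3,2) succ=(1,1) retry=(1,2)
step 10 (P CAS): counter=4 r=(3,2) succ=(2,1) retry=(1,2)
step 11 (P LOAD): counter=4 r=(4,2) succ=(2,1) retry=(1,2)
step 12 (P CAS): counter=5 r=(4,2) succ=(3,1) retry=(1,2)

counter=5 r=(4,2) succ=(3,1) retry=(1,2)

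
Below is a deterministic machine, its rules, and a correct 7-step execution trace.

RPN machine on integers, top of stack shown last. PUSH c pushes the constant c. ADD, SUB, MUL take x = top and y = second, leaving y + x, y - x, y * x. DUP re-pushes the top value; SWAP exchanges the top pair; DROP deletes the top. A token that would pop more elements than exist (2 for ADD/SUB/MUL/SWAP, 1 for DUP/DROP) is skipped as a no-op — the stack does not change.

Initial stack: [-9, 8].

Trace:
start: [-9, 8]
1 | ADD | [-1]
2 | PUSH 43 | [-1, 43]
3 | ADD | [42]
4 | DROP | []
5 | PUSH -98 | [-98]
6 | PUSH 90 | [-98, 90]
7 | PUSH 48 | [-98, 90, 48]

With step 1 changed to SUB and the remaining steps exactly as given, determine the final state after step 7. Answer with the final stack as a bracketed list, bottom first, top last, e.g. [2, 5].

(re-executing from step 1 with the substitution; state before step 1: [-9, 8])
1 | SUB | [-17]
2 | PUSH 43 | [-17, 43]
3 | ADD | [26]
4 | DROP | []
5 | PUSH -98 | [-98]
6 | PUSH 90 | [-98, 90]
7 | PUSH 48 | [-98, 90, 48]

[-98, 90, 48]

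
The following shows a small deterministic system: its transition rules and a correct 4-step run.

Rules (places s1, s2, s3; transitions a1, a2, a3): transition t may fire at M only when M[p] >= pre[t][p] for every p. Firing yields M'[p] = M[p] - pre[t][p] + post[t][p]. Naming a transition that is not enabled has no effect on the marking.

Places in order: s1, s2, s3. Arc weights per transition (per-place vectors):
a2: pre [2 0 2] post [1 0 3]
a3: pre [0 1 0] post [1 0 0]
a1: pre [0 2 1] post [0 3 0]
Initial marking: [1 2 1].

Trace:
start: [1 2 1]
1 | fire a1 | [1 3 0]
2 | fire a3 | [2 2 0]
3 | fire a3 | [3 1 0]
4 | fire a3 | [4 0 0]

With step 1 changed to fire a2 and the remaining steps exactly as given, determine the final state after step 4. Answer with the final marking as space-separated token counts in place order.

3 0 1

(re-executing from step 1 with the substitution; state before step 1: [1 2 1])
1 | fire a2 | [1 2 1]
2 | fire a3 | [2 1 1]
3 | fire a3 | [3 0 1]
4 | fire a3 | [3 0 1]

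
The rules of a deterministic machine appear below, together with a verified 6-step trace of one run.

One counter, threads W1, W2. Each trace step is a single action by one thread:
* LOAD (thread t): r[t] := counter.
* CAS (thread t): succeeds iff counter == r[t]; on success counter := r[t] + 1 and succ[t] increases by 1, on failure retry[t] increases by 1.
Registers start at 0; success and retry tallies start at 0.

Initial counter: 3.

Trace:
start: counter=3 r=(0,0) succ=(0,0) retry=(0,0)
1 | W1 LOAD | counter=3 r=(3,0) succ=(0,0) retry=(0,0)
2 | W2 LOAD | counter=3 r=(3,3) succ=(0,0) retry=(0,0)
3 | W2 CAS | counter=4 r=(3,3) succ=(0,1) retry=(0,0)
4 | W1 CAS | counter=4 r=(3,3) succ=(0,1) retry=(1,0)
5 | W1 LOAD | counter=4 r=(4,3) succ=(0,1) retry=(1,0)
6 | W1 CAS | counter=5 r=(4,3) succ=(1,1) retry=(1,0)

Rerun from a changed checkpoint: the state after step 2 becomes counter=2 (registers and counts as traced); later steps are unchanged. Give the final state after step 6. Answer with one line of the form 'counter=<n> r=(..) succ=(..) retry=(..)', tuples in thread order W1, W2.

counter=3 r=(2,3) succ=(1,0) retry=(1,1)

state after step 2 := counter=2 r=(3,3) succ=(0,0) retry=(0,0)
3 | W2 CAS | counter=2 r=(3,3) succ=(0,0) retry=(0,1)
4 | W1 CAS | counter=2 r=(3,3) succ=(0,0) retry=(1,1)
5 | W1 LOAD | counter=2 r=(2,3) succ=(0,0) retry=(1,1)
6 | W1 CAS | counter=3 r=(2,3) succ=(1,0) retry=(1,1)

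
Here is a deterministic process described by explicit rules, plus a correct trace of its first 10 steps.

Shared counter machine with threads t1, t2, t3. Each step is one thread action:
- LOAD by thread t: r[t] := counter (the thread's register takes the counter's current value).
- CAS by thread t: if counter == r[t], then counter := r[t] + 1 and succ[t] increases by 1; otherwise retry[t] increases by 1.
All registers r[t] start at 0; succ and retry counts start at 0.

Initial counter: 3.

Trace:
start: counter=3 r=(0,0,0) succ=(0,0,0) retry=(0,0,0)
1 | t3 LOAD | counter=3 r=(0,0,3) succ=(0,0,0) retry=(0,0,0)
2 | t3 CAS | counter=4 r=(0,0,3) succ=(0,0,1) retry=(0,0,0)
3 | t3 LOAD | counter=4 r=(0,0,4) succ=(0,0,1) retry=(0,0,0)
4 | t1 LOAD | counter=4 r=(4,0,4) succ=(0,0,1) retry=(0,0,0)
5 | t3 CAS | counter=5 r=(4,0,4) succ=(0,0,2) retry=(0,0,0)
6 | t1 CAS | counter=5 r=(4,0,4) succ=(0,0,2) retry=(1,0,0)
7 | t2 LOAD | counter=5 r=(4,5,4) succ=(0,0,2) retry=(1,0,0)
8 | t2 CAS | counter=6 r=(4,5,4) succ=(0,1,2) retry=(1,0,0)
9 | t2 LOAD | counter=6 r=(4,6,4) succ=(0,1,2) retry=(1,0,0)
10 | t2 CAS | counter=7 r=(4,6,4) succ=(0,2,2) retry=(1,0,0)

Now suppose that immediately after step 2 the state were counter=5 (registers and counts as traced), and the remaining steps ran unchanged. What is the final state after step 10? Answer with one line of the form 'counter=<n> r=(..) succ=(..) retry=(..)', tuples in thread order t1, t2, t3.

counter=8 r=(5,7,5) succ=(0,2,2) retry=(1,0,0)

state after step 2 := counter=5 r=(0,0,3) succ=(0,0,1) retry=(0,0,0)
3 | t3 LOAD | counter=5 r=(0,0,5) succ=(0,0,1) retry=(0,0,0)
4 | t1 LOAD | counter=5 r=(5,0,5) succ=(0,0,1) retry=(0,0,0)
5 | t3 CAS | counter=6 r=(5,0,5) succ=(0,0,2) retry=(0,0,0)
6 | t1 CAS | counter=6 r=(5,0,5) succ=(0,0,2) retry=(1,0,0)
7 | t2 LOAD | counter=6 r=(5,6,5) succ=(0,0,2) retry=(1,0,0)
8 | t2 CAS | counter=7 r=(5,6,5) succ=(0,1,2) retry=(1,0,0)
9 | t2 LOAD | counter=7 r=(5,7,5) succ=(0,1,2) retry=(1,0,0)
10 | t2 CAS | counter=8 r=(5,7,5) succ=(0,2,2) retry=(1,0,0)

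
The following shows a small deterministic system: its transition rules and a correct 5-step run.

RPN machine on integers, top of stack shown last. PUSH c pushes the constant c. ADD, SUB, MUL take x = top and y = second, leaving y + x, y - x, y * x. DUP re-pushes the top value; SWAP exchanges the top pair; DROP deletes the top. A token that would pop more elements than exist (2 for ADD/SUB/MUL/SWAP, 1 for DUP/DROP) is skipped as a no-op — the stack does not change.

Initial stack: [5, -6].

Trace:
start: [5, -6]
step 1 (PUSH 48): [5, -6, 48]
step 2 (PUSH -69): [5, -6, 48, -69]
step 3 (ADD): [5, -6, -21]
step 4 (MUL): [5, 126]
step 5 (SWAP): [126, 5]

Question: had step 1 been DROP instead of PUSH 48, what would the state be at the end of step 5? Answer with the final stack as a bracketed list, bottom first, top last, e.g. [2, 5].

[-64]

(re-executing from step 1 with the substitution; state before step 1: [5, -6])
step 1 (DROP): [5]
step 2 (PUSH -69): [5, -69]
step 3 (ADD): [-64]
step 4 (MUL): [-64]
step 5 (SWAP): [-64]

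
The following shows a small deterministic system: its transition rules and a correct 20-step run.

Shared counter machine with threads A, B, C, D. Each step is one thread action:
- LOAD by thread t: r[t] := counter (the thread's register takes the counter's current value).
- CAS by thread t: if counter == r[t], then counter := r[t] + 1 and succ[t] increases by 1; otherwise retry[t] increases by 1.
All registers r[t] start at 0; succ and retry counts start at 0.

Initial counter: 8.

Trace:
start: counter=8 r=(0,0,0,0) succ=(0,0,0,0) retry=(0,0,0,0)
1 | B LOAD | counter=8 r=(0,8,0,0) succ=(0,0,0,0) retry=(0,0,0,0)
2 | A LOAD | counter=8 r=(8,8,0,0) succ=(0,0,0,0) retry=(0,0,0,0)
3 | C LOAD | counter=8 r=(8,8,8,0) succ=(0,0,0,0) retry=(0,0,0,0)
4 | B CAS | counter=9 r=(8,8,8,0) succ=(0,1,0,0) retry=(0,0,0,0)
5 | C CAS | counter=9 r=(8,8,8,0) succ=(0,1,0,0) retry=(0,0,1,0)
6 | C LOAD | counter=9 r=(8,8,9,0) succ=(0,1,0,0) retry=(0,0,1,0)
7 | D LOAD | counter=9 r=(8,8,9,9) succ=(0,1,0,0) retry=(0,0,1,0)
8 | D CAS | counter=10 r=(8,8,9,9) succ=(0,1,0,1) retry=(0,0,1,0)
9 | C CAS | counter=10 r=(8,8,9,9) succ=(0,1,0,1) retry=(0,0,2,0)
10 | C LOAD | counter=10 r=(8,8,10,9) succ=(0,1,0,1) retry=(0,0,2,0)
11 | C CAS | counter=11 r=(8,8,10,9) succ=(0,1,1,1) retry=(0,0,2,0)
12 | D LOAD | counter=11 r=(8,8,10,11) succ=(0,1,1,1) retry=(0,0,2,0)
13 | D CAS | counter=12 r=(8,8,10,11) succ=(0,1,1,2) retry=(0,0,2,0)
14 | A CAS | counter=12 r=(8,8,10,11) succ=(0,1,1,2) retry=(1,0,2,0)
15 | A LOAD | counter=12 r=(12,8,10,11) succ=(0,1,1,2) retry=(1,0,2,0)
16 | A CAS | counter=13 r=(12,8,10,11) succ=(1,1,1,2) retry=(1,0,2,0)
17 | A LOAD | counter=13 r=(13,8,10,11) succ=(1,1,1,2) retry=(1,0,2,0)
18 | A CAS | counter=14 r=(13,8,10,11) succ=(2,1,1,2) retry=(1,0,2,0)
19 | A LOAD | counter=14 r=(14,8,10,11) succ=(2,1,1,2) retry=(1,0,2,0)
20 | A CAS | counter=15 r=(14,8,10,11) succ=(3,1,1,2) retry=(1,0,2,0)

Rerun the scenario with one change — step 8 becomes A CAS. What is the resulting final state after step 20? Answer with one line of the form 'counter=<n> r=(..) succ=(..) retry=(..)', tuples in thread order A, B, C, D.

(re-executing from step 8 with the substitution; state before step 8: counter=9 r=(8,8,9,9) succ=(0,1,0,0) retry=(0,0,1,0))
8 | A CAS | counter=9 r=(8,8,9,9) succ=(0,1,0,0) retry=(1,0,1,0)
9 | C CAS | counter=10 r=(8,8,9,9) succ=(0,1,1,0) retry=(1,0,1,0)
10 | C LOAD | counter=10 r=(8,8,10,9) succ=(0,1,1,0) retry=(1,0,1,0)
11 | C CAS | counter=11 r=(8,8,10,9) succ=(0,1,2,0) retry=(1,0,1,0)
12 | D LOAD | counter=11 r=(8,8,10,11) succ=(0,1,2,0) retry=(1,0,1,0)
13 | D CAS | counter=12 r=(8,8,10,11) succ=(0,1,2,1) retry=(1,0,1,0)
14 | A CAS | counter=12 r=(8,8,10,11) succ=(0,1,2,1) retry=(2,0,1,0)
15 | A LOAD | counter=12 r=(12,8,10,11) succ=(0,1,2,1) retry=(2,0,1,0)
16 | A CAS | counter=13 r=(12,8,10,11) succ=(1,1,2,1) retry=(2,0,1,0)
17 | A LOAD | counter=13 r=(13,8,10,11) succ=(1,1,2,1) retry=(2,0,1,0)
18 | A CAS | counter=14 r=(13,8,10,11) succ=(2,1,2,1) retry=(2,0,1,0)
19 | A LOAD | counter=14 r=(14,8,10,11) succ=(2,1,2,1) retry=(2,0,1,0)
20 | A CAS | counter=15 r=(14,8,10,11) succ=(3,1,2,1) retry=(2,0,1,0)

counter=15 r=(14,8,10,11) succ=(3,1,2,1) retry=(2,0,1,0)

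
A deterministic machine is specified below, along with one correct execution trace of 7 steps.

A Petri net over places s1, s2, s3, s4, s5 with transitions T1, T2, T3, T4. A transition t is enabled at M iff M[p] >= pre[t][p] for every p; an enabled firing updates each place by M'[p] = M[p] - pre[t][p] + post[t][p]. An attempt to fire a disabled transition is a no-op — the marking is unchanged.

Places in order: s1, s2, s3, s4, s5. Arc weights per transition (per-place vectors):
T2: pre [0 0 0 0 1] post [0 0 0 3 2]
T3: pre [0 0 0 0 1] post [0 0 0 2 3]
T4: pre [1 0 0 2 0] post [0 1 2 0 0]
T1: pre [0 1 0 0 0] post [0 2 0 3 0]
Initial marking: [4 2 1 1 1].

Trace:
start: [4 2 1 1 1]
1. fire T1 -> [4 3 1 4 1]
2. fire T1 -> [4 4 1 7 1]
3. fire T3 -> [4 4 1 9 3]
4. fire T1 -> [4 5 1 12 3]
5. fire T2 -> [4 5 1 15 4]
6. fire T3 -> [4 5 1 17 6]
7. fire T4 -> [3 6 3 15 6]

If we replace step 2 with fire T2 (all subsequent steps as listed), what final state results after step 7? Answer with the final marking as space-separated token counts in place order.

(re-executing from step 2 with the substitution; state before step 2: [4 3 1 4 1])
2. fire T2 -> [4 3 1 7 2]
3. fire T3 -> [4 3 1 9 4]
4. fire T1 -> [4 4 1 12 4]
5. fire T2 -> [4 4 1 15 5]
6. fire T3 -> [4 4 1 17 7]
7. fire T4 -> [3 5 3 15 7]

3 5 3 15 7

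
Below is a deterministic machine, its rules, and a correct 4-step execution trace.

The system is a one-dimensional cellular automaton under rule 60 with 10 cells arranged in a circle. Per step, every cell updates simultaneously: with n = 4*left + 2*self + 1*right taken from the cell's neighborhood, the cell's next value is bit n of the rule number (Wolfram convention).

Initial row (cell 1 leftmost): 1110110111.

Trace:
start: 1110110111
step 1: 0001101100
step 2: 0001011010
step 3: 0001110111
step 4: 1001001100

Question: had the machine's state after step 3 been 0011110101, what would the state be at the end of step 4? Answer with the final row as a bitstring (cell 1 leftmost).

state after step 3 := 0011110101
step 4: 1010001111

1010001111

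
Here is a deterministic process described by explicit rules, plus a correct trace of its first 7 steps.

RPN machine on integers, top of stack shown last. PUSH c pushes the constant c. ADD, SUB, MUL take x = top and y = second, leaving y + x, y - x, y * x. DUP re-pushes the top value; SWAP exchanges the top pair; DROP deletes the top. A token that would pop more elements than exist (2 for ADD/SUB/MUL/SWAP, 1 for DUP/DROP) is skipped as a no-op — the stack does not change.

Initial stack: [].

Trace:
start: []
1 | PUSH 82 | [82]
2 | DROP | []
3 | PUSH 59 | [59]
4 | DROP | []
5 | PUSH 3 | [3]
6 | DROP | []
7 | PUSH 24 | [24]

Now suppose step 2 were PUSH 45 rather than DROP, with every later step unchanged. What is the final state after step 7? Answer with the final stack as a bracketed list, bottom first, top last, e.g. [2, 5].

(re-executing from step 2 with the substitution; state before step 2: [82])
2 | PUSH 45 | [82, 45]
3 | PUSH 59 | [82, 45, 59]
4 | DROP | [82, 45]
5 | PUSH 3 | [82, 45, 3]
6 | DROP | [82, 45]
7 | PUSH 24 | [82, 45, 24]

[82, 45, 24]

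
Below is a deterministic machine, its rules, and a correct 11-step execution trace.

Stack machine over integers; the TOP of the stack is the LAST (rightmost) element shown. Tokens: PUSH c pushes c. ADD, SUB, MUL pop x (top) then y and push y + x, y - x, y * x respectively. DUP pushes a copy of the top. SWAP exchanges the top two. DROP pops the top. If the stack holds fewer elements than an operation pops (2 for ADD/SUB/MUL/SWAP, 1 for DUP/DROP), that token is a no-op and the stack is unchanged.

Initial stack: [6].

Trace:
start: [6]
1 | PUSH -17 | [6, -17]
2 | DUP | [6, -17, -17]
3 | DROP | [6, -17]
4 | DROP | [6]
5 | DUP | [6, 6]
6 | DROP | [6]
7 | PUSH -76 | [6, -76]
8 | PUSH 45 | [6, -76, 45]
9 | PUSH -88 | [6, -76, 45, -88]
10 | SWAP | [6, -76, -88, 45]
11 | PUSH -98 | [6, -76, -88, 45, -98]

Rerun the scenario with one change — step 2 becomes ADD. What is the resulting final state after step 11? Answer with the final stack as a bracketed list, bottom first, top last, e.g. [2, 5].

(re-executing from step 2 with the substitution; state before step 2: [6, -17])
2 | ADD | [-11]
3 | DROP | []
4 | DROP | []
5 | DUP | []
6 | DROP | []
7 | PUSH -76 | [-76]
8 | PUSH 45 | [-76, 45]
9 | PUSH -88 | [-76, 45, -88]
10 | SWAP | [-76, -88, 45]
11 | PUSH -98 | [-76, -88, 45, -98]

[-76, -88, 45, -98]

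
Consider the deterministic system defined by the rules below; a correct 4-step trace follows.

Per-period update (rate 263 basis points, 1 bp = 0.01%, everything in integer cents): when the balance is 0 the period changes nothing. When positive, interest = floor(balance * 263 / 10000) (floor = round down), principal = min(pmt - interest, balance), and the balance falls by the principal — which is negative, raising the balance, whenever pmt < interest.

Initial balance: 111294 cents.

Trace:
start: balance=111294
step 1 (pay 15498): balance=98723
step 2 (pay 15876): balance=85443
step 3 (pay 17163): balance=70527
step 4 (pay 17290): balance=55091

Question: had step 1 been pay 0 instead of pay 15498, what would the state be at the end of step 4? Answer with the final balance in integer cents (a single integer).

(re-executing from step 1 with the substitution; state before step 1: balance=111294)
step 1 (pay 0): balance=114221
step 2 (pay 15876): balance=101349
step 3 (pay 17163): balance=86851
step 4 (pay 17290): balance=71845

71845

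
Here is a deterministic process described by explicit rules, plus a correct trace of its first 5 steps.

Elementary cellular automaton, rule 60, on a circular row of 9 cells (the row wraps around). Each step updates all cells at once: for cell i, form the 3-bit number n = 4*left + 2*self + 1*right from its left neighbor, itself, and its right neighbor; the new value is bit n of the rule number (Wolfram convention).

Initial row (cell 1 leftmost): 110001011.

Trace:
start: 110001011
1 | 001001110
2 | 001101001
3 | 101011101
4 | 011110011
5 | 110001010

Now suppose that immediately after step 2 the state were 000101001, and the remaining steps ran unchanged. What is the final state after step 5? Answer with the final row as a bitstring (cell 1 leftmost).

state after step 2 := 000101001
3 | 100111101
4 | 010100011
5 | 111110010

111110010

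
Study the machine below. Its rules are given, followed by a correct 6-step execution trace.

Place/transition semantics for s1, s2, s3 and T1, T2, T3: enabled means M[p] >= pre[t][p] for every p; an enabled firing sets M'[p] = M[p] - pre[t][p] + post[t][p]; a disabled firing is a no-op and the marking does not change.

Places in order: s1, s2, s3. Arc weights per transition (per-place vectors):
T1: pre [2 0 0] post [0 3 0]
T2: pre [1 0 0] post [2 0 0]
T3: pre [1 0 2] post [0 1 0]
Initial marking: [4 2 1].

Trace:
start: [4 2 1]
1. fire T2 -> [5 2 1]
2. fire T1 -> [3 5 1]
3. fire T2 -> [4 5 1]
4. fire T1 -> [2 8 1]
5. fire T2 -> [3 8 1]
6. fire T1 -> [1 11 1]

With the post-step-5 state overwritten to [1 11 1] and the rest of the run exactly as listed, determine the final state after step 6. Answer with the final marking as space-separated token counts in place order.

1 11 1

state after step 5 := [1 11 1]
6. fire T1 -> [1 11 1]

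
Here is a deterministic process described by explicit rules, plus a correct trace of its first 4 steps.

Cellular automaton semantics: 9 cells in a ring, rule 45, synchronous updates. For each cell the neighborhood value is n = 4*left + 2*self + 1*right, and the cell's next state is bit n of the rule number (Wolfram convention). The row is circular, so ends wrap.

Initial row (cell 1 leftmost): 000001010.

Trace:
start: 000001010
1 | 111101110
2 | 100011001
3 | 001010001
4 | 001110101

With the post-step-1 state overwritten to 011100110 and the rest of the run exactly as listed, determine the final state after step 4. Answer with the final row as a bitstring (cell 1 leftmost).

111101111

state after step 1 := 011100110
2 | 010000100
3 | 010110101
4 | 111101111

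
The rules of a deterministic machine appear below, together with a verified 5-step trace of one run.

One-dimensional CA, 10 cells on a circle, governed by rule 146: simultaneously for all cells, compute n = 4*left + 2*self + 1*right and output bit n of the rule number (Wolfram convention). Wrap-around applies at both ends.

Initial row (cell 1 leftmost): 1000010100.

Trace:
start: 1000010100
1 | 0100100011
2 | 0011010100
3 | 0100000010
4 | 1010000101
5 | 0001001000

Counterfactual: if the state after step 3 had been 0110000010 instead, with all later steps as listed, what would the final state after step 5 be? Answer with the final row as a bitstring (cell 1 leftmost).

state after step 3 := 0110000010
4 | 1001000101
5 | 0110101000

0110101000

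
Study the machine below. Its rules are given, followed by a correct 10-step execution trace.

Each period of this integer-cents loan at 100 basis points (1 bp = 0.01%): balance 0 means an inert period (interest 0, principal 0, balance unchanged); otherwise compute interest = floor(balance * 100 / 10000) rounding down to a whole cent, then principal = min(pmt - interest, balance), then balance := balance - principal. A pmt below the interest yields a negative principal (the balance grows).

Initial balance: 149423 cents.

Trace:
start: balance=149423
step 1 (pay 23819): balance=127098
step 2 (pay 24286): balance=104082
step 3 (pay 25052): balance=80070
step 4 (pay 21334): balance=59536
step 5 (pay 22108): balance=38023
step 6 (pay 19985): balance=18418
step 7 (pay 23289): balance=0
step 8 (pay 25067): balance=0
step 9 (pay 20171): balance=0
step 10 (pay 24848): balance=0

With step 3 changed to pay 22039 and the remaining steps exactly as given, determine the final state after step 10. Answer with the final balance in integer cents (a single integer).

(re-executing from step 3 with the substitution; state before step 3: balance=104082)
step 3 (pay 22039): balance=83083
step 4 (pay 21334): balance=62579
step 5 (pay 22108): balance=41096
step 6 (pay 19985): balance=21521
step 7 (pay 23289): balance=0
step 8 (pay 25067): balance=0
step 9 (pay 20171): balance=0
step 10 (pay 24848): balance=0

0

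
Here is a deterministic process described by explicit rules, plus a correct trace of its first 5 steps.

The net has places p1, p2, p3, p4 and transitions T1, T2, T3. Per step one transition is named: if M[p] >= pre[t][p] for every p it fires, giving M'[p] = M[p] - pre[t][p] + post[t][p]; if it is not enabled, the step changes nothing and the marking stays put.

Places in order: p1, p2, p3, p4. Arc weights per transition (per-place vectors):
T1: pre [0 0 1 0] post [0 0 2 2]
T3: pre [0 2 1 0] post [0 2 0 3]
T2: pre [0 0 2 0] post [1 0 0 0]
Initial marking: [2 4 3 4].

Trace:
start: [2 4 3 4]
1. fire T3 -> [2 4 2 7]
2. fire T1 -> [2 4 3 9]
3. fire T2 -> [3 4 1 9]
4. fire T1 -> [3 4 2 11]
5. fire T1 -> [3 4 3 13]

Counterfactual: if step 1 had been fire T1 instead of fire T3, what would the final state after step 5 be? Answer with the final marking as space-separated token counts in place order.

(re-executing from step 1 with the substitution; state before step 1: [2 4 3 4])
1. fire T1 -> [2 4 4 6]
2. fire T1 -> [2 4 5 8]
3. fire T2 -> [3 4 3 8]
4. fire T1 -> [3 4 4 10]
5. fire T1 -> [3 4 5 12]

3 4 5 12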